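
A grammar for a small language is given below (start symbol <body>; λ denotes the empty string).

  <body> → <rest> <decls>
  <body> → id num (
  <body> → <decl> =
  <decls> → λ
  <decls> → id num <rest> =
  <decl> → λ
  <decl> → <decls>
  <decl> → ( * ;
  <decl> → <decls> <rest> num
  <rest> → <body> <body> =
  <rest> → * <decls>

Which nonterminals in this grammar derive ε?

Directly nullable (have an λ-production): <decls>, <decl>.
No other nonterminal has a production whose RHS symbols are all nullable.

{ <decl>, <decls> }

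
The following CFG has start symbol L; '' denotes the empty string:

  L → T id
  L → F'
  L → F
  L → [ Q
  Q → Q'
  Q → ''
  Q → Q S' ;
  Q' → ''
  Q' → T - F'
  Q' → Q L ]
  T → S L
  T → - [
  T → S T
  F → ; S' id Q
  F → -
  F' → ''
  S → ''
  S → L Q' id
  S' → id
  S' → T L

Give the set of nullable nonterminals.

Directly nullable (have an ''-production): Q, Q', F', S.
S' → T L with every symbol nullable, so S' is nullable.
L → F' with every symbol nullable, so L is nullable.
T → S L with every symbol nullable, so T is nullable.
No other nonterminal has a production whose RHS symbols are all nullable.

{ F', L, Q, Q', S, S', T }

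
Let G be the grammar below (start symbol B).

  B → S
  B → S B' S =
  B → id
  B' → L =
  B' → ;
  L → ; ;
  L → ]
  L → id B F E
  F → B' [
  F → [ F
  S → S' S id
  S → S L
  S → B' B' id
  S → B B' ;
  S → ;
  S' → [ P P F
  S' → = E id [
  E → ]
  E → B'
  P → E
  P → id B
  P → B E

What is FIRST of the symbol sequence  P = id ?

Add FIRST(P) = { ;, =, [, ], id }; P is not nullable, stop.

{ ;, =, [, ], id }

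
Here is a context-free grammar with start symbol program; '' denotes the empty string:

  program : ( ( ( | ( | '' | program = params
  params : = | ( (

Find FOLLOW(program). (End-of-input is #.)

program is the start symbol, so # ∈ FOLLOW(program).
In program : program = params: add FIRST(= params) = { = }.
Union: FOLLOW(program) = { #, = }.

{ #, = }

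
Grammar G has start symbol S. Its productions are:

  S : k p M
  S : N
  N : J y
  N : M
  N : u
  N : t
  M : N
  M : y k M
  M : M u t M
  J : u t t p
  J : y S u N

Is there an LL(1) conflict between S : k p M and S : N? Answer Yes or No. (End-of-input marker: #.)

FIRST(k p M) = { k } and FIRST(N) = { t, u, y }.
The FIRST sets are disjoint and neither alternative is nullable — no conflict.

No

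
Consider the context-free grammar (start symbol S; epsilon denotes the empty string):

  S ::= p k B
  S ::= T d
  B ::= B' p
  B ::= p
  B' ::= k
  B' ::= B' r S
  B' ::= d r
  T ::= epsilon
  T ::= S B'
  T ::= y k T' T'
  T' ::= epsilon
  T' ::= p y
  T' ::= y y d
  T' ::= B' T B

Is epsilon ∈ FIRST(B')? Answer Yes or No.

Nullable nonterminals: T, T'.
No production of B' has an RHS whose symbols are all nullable, so B' is not nullable.

No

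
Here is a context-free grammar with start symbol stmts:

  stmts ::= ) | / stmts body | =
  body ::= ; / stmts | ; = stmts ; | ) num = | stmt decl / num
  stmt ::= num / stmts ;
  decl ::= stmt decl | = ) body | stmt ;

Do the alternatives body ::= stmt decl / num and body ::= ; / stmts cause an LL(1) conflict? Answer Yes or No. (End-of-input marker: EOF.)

No

FIRST(stmt decl / num) = { num } and FIRST(; / stmts) = { ; }.
The FIRST sets are disjoint and neither alternative is nullable — no conflict.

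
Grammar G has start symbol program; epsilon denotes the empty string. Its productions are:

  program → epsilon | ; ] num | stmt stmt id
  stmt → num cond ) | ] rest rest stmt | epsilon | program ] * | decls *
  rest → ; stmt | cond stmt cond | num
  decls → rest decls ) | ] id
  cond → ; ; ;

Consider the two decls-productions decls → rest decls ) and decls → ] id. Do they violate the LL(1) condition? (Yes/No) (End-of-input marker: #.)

No

FIRST(rest decls )) = { ;, num } and FIRST(] id) = { ] }.
The FIRST sets are disjoint and neither alternative is nullable — no conflict.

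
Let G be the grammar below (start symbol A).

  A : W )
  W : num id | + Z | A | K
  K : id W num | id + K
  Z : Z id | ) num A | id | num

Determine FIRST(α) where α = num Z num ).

num is a terminal; add {num} and stop.

{ num }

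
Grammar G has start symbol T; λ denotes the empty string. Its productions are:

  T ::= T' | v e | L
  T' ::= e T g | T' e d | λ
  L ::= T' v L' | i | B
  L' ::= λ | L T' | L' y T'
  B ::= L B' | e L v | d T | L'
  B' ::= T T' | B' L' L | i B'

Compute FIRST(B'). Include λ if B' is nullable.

From B' ::= T T': T, T' nullable, take FIRST(T) ∪ FIRST(T') = { d, e, i, v, y }; also λ since the whole RHS is nullable.
From B' ::= B' L' L: B', L', L nullable, take FIRST(B') ∪ FIRST(L') ∪ FIRST(L) = { d, e, i, v, y }; also λ since the whole RHS is nullable.
B' ::= i B' contributes {i}.
Union: FIRST(B') = { d, e, i, v, y, λ }.

{ d, e, i, v, y, λ }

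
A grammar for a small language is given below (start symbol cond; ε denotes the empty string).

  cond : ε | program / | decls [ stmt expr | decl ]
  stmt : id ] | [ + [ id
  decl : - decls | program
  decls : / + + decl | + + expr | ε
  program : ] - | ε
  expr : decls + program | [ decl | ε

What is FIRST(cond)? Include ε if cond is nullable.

cond : ε contributes ε.
From cond : program /: program nullable, take FIRST(program) ∪ {/} = { /, ] }.
From cond : decls [ stmt expr: decls nullable, take FIRST(decls) ∪ {[} = { +, /, [ }.
From cond : decl ]: decl nullable, take FIRST(decl) ∪ {]} = { -, ] }.
Union: FIRST(cond) = { +, -, /, [, ], ε }.

{ +, -, /, [, ], ε }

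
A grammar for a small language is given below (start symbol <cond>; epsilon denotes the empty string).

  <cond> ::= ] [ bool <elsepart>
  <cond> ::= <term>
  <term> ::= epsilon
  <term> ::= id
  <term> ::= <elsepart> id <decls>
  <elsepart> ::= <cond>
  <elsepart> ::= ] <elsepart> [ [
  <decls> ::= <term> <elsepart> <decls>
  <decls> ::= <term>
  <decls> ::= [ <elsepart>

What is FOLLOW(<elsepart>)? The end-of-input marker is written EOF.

{ EOF, [, ], id }

In <cond> ::= ] [ bool <elsepart>: <elsepart> is at the end, add FOLLOW(<cond>) = { EOF, [, ], id }.
In <term> ::= <elsepart> id <decls>: add FIRST(id <decls>) = { id }.
In <elsepart> ::= ] <elsepart> [ [: add FIRST([ [) = { [ }.
In <decls> ::= <term> <elsepart> <decls>: add FIRST(<decls>)\{epsilon} = { [, ], id }.
  Since <decls> is nullable, also add FOLLOW(<decls>) = { EOF, [, ], id }.
In <decls> ::= [ <elsepart>: <elsepart> is at the end, add FOLLOW(<decls>) = { EOF, [, ], id }.
Union: FOLLOW(<elsepart>) = { EOF, [, ], id }.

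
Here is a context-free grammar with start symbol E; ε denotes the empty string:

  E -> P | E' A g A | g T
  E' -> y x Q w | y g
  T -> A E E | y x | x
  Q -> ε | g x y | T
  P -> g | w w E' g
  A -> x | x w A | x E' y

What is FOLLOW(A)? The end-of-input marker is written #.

{ #, g, w, y }

In E -> E' A g A: add FIRST(g A) = { g }.
In E -> E' A g A: A is at the end, add FOLLOW(E) = { #, g, w, y }.
In T -> A E E: add FIRST(E E) = { g, w, y }.
In A -> x w A: A is at the end, add FOLLOW(A) = { #, g, w, y }.
Union: FOLLOW(A) = { #, g, w, y }.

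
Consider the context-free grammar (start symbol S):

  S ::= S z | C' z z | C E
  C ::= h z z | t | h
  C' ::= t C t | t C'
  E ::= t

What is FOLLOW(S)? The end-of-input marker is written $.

{ $, z }

S is the start symbol, so $ ∈ FOLLOW(S).
In S ::= S z: add FIRST(z) = { z }.
Union: FOLLOW(S) = { $, z }.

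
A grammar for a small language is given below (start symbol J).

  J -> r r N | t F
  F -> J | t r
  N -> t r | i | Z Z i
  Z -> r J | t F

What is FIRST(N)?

N -> t r contributes {t}.
N -> i contributes {i}.
From N -> Z Z i: add FIRST(Z) = { r, t }.
Union: FIRST(N) = { i, r, t }.

{ i, r, t }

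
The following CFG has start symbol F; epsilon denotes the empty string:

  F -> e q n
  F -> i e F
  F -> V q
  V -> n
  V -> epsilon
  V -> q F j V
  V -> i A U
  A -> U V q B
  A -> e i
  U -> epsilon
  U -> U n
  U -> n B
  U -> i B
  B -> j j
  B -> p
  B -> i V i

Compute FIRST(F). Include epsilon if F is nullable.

F -> e q n contributes {e}.
F -> i e F contributes {i}.
From F -> V q: V nullable, take FIRST(V) ∪ {q} = { i, n, q }.
Union: FIRST(F) = { e, i, n, q }.

{ e, i, n, q }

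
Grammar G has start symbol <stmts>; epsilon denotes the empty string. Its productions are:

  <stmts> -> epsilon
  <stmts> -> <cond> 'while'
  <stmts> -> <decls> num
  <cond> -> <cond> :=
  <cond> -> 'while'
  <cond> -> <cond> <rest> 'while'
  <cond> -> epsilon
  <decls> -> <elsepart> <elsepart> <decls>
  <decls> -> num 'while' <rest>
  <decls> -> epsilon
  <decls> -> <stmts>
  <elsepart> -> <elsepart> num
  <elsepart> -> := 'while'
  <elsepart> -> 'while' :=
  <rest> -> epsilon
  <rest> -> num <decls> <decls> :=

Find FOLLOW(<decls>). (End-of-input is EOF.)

In <stmts> -> <decls> num: add FIRST(num) = { num }.
In <decls> -> <elsepart> <elsepart> <decls>: <decls> is at the end, add FOLLOW(<decls>) = { 'while', :=, num }.
In <rest> -> num <decls> <decls> :=: add FIRST(<decls> :=) = { 'while', :=, num }.
In <rest> -> num <decls> <decls> :=: add FIRST(:=) = { := }.
Union: FOLLOW(<decls>) = { 'while', :=, num }.

{ 'while', :=, num }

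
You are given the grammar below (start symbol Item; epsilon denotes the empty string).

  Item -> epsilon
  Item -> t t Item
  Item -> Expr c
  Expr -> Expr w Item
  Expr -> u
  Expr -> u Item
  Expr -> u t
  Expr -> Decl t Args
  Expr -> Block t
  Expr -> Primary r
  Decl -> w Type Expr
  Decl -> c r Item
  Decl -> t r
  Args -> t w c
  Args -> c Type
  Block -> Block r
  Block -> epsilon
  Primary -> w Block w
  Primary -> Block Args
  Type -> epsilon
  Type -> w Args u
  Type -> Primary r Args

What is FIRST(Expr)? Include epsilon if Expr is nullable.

{ c, r, t, u, w }

From Expr -> Expr w Item: add FIRST(Expr) = { c, r, t, u, w }.
Expr -> u contributes {u}.
Expr -> u Item contributes {u}.
Expr -> u t contributes {u}.
From Expr -> Decl t Args: add FIRST(Decl) = { c, t, w }.
From Expr -> Block t: Block nullable, take FIRST(Block) ∪ {t} = { r, t }.
From Expr -> Primary r: add FIRST(Primary) = { c, r, t, w }.
Union: FIRST(Expr) = { c, r, t, u, w }.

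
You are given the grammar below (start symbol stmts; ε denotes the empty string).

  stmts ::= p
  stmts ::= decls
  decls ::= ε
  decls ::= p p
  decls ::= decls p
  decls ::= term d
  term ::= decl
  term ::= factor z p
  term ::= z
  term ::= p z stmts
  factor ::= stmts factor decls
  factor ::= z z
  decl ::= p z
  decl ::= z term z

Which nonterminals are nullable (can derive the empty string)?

{ decls, stmts }

Directly nullable (have an ε-production): decls.
stmts ::= decls with every symbol nullable, so stmts is nullable.
No other nonterminal has a production whose RHS symbols are all nullable.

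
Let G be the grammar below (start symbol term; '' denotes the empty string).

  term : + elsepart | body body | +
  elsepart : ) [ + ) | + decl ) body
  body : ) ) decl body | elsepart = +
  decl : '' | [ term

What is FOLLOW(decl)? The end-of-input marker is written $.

{ ), + }

In elsepart : + decl ) body: add FIRST() body) = { ) }.
In body : ) ) decl body: add FIRST(body) = { ), + }.
Union: FOLLOW(decl) = { ), + }.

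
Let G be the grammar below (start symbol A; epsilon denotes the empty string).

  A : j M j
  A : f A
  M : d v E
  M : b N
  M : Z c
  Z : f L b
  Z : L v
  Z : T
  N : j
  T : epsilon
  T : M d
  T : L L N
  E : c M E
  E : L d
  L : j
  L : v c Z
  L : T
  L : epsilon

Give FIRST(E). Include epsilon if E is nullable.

{ b, c, d, f, j, v }

E : c M E contributes {c}.
From E : L d: L nullable, take FIRST(L) ∪ {d} = { b, c, d, f, j, v }.
Union: FIRST(E) = { b, c, d, f, j, v }.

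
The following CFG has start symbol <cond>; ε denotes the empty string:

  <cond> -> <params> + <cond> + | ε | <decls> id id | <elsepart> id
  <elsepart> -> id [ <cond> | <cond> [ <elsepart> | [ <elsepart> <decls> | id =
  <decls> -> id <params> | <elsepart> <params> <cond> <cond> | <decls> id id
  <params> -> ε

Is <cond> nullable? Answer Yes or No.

<cond> has an ε-production, so <cond> ⇒ ε.

Yes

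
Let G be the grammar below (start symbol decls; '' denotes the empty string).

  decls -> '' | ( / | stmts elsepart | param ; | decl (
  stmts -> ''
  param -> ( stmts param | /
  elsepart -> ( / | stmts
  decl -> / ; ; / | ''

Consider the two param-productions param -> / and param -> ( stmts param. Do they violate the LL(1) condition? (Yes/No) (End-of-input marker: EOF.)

FIRST(/) = { / } and FIRST(( stmts param) = { ( }.
The FIRST sets are disjoint and neither alternative is nullable — no conflict.

No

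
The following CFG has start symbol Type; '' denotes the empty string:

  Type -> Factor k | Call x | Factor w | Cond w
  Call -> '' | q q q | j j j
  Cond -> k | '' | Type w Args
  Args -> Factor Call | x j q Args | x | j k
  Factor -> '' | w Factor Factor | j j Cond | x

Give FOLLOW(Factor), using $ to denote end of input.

In Type -> Factor k: add FIRST(k) = { k }.
In Type -> Factor w: add FIRST(w) = { w }.
In Args -> Factor Call: add FIRST(Call)\{''} = { j, q }.
  Since Call is nullable, also add FOLLOW(Args) = { j, k, q, w, x }.
In Factor -> w Factor Factor: add FIRST(Factor)\{''} = { j, w, x }.
  Since Factor is nullable, also add FOLLOW(Factor) = { j, k, q, w, x }.
In Factor -> w Factor Factor: Factor is at the end, add FOLLOW(Factor) = { j, k, q, w, x }.
Union: FOLLOW(Factor) = { j, k, q, w, x }.

{ j, k, q, w, x }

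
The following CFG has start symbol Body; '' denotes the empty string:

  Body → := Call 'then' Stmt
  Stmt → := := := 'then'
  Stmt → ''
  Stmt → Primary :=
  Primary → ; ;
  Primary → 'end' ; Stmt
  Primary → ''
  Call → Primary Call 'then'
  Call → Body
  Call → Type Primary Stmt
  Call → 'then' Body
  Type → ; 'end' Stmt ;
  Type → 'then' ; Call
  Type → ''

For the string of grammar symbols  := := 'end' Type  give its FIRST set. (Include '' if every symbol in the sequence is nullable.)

:= is a terminal; add {:=} and stop.

{ := }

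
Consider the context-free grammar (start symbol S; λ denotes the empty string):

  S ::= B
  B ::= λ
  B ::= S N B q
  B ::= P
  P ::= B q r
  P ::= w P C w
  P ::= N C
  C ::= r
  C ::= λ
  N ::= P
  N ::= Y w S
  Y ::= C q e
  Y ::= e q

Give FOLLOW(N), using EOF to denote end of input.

{ EOF, e, q, r, w }

In B ::= S N B q: add FIRST(B q) = { e, q, r, w }.
In P ::= N C: add FIRST(C)\{λ} = { r }.
  Since C is nullable, also add FOLLOW(P) = { EOF, e, q, r, w }.
Union: FOLLOW(N) = { EOF, e, q, r, w }.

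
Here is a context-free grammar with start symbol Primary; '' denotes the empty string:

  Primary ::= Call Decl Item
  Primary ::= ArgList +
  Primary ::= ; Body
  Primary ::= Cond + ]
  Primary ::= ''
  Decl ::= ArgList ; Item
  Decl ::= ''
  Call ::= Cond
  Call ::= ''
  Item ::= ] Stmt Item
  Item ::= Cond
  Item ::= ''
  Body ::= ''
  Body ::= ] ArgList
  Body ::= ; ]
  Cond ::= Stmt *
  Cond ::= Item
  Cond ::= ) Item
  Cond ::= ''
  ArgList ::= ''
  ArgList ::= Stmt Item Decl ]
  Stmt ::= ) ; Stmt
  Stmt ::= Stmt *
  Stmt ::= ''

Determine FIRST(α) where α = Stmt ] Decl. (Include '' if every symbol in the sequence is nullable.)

Add FIRST(Stmt)\{''} = { ), * }; Stmt is nullable, continue.
] is a terminal; add {]} and stop.

{ ), *, ] }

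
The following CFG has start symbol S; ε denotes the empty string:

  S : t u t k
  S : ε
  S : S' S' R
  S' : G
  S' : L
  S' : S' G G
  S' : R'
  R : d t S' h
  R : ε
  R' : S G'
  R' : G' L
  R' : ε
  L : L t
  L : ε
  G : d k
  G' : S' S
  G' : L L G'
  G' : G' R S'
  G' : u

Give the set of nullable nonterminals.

Directly nullable (have an ε-production): S, R, R', L.
S' : L with every symbol nullable, so S' is nullable.
G' : S' S with every symbol nullable, so G' is nullable.
No other nonterminal has a production whose RHS symbols are all nullable.

{ G', L, R, R', S, S' }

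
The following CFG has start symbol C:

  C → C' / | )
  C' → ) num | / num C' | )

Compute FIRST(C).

{ ), / }

From C → C' /: add FIRST(C') = { ), / }.
C → ) contributes {)}.
Union: FIRST(C) = { ), / }.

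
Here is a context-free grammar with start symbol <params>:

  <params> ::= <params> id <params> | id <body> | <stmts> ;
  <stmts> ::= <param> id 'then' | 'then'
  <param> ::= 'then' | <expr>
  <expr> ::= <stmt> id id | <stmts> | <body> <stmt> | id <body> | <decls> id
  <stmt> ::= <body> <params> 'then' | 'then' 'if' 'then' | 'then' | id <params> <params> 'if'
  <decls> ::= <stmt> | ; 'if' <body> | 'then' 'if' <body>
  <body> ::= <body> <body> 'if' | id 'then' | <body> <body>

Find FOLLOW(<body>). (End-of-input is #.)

In <params> ::= id <body>: <body> is at the end, add FOLLOW(<params>) = { #, 'if', 'then', ;, id }.
In <expr> ::= <body> <stmt>: add FIRST(<stmt>) = { 'then', id }.
In <expr> ::= id <body>: <body> is at the end, add FOLLOW(<expr>) = { id }.
In <stmt> ::= <body> <params> 'then': add FIRST(<params> 'then') = { 'then', ;, id }.
In <decls> ::= ; 'if' <body>: <body> is at the end, add FOLLOW(<decls>) = { id }.
In <decls> ::= 'then' 'if' <body>: <body> is at the end, add FOLLOW(<decls>) = { id }.
In <body> ::= <body> <body> 'if': add FIRST(<body> 'if') = { id }.
In <body> ::= <body> <body> 'if': add FIRST('if') = { 'if' }.
In <body> ::= <body> <body>: add FIRST(<body>) = { id }.
In <body> ::= <body> <body>: <body> is at the end, add FOLLOW(<body>) = { #, 'if', 'then', ;, id }.
Union: FOLLOW(<body>) = { #, 'if', 'then', ;, id }.

{ #, 'if', 'then', ;, id }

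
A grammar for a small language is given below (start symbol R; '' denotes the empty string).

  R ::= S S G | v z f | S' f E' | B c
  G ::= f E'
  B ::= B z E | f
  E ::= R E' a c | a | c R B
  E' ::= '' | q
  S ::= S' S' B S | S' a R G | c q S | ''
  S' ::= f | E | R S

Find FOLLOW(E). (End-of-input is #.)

In B ::= B z E: E is at the end, add FOLLOW(B) = { a, c, f, v, z }.
In S' ::= E: E is at the end, add FOLLOW(S') = { a, c, f, v }.
Union: FOLLOW(E) = { a, c, f, v, z }.

{ a, c, f, v, z }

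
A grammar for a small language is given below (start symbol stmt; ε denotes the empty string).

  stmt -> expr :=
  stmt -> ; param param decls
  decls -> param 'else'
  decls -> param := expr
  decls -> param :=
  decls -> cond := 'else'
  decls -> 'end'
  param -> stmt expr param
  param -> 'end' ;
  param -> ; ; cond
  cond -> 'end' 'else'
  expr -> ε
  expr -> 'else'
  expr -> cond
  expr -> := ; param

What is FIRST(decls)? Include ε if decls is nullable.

From decls -> param 'else': add FIRST(param) = { 'else', 'end', :=, ; }.
From decls -> param := expr: add FIRST(param) = { 'else', 'end', :=, ; }.
From decls -> param :=: add FIRST(param) = { 'else', 'end', :=, ; }.
From decls -> cond := 'else': add FIRST(cond) = { 'end' }.
decls -> 'end' contributes {'end'}.
Union: FIRST(decls) = { 'else', 'end', :=, ; }.

{ 'else', 'end', :=, ; }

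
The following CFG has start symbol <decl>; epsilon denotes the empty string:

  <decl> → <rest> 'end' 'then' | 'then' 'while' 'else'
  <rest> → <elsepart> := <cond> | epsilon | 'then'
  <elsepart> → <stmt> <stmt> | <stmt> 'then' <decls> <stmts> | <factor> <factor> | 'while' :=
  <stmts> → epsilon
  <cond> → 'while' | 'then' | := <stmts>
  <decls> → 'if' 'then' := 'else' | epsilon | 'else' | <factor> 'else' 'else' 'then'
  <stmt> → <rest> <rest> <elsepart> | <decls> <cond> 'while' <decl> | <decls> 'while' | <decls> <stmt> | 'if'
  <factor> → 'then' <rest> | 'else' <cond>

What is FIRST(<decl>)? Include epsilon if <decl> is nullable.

{ 'else', 'end', 'if', 'then', 'while', := }

From <decl> → <rest> 'end' 'then': <rest> nullable, take FIRST(<rest>) ∪ {'end'} = { 'else', 'end', 'if', 'then', 'while', := }.
<decl> → 'then' 'while' 'else' contributes {'then'}.
Union: FIRST(<decl>) = { 'else', 'end', 'if', 'then', 'while', := }.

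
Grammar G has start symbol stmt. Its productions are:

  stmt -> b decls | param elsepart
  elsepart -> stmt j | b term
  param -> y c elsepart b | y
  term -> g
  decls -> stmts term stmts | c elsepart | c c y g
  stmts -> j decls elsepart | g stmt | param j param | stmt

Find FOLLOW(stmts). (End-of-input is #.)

In decls -> stmts term stmts: add FIRST(term stmts) = { g }.
In decls -> stmts term stmts: stmts is at the end, add FOLLOW(decls) = { #, b, g, j, y }.
Union: FOLLOW(stmts) = { #, b, g, j, y }.

{ #, b, g, j, y }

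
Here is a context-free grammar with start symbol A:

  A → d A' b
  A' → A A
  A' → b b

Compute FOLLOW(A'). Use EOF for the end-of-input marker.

In A → d A' b: add FIRST(b) = { b }.
Union: FOLLOW(A') = { b }.

{ b }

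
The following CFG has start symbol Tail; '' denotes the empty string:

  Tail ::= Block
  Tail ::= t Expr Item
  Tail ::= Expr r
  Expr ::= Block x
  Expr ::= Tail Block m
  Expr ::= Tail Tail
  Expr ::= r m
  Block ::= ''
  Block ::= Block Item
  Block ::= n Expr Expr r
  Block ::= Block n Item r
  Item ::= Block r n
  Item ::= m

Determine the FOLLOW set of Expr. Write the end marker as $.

{ m, n, r, t, x }

In Tail ::= t Expr Item: add FIRST(Item) = { m, n, r }.
In Tail ::= Expr r: add FIRST(r) = { r }.
In Block ::= n Expr Expr r: add FIRST(Expr r) = { m, n, r, t, x }.
In Block ::= n Expr Expr r: add FIRST(r) = { r }.
Union: FOLLOW(Expr) = { m, n, r, t, x }.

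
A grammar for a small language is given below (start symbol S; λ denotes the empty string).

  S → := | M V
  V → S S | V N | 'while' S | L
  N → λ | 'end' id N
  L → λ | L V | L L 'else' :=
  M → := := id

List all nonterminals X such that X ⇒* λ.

Directly nullable (have an λ-production): N, L.
V → V N with every symbol nullable, so V is nullable.
No other nonterminal has a production whose RHS symbols are all nullable.

{ L, N, V }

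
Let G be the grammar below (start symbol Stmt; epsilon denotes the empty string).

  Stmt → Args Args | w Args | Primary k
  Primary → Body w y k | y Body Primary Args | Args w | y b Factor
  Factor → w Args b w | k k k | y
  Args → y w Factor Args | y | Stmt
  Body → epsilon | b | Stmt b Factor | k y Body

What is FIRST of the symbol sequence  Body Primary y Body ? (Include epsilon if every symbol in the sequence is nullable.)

{ b, k, w, y }

Add FIRST(Body)\{epsilon} = { b, k, w, y }; Body is nullable, continue.
Add FIRST(Primary) = { b, k, w, y }; Primary is not nullable, stop.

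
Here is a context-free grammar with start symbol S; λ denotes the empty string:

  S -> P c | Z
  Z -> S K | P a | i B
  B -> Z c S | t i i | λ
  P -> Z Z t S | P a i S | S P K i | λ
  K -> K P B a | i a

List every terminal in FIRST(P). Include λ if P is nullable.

From P -> Z Z t S: add FIRST(Z) = { a, c, i }.
From P -> P a i S: P nullable, take FIRST(P) ∪ {a} = { a, c, i }.
From P -> S P K i: add FIRST(S) = { a, c, i }.
P -> λ contributes λ.
Union: FIRST(P) = { a, c, i, λ }.

{ a, c, i, λ }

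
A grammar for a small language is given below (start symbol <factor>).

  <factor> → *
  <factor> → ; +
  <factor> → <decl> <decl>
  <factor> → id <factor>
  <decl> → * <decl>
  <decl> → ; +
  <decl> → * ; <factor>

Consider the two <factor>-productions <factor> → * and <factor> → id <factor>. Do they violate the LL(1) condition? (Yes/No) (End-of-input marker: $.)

FIRST(*) = { * } and FIRST(id <factor>) = { id }.
The FIRST sets are disjoint and neither alternative is nullable — no conflict.

No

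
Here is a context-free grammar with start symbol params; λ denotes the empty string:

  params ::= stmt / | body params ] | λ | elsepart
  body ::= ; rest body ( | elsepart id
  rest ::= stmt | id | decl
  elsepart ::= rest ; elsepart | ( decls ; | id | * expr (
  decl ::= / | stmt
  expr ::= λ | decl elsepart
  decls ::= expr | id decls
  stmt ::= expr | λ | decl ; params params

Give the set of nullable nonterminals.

{ decl, decls, expr, params, rest, stmt }

Directly nullable (have an λ-production): params, expr, stmt.
decls ::= expr with every symbol nullable, so decls is nullable.
decl ::= stmt with every symbol nullable, so decl is nullable.
rest ::= stmt with every symbol nullable, so rest is nullable.
No other nonterminal has a production whose RHS symbols are all nullable.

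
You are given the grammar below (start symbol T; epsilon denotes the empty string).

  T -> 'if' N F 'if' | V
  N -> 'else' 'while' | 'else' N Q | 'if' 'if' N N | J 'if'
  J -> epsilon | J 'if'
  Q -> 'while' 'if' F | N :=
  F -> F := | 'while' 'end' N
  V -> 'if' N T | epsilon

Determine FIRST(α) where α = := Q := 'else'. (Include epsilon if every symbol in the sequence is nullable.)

{ := }

:= is a terminal; add {:=} and stop.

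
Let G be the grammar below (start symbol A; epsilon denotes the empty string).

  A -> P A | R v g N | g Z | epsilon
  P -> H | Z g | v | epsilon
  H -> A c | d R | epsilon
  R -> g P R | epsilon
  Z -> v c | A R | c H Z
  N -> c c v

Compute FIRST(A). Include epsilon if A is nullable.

{ c, d, g, v, epsilon }

From A -> P A: P, A nullable, take FIRST(P) ∪ FIRST(A) = { c, d, g, v }; also epsilon since the whole RHS is nullable.
From A -> R v g N: R nullable, take FIRST(R) ∪ {v} = { g, v }.
A -> g Z contributes {g}.
A -> epsilon contributes epsilon.
Union: FIRST(A) = { c, d, g, v, epsilon }.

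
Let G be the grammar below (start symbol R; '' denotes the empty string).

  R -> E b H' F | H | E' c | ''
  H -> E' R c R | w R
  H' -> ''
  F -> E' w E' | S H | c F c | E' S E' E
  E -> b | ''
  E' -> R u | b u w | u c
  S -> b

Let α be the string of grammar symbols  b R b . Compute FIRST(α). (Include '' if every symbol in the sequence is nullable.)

{ b }

b is a terminal; add {b} and stop.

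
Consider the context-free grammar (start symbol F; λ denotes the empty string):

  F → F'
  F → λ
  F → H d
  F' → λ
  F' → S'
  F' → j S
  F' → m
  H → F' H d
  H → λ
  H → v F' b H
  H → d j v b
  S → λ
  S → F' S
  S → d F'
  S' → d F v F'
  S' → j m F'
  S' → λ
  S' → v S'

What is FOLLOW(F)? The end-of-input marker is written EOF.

F is the start symbol, so EOF ∈ FOLLOW(F).
In S' → d F v F': add FIRST(v F') = { v }.
Union: FOLLOW(F) = { EOF, v }.

{ EOF, v }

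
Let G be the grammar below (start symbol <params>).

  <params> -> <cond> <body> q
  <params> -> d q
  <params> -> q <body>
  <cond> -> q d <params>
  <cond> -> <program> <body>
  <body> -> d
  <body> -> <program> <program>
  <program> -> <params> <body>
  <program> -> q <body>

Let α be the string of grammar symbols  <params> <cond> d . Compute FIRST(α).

Add FIRST(<params>) = { d, q }; <params> is not nullable, stop.

{ d, q }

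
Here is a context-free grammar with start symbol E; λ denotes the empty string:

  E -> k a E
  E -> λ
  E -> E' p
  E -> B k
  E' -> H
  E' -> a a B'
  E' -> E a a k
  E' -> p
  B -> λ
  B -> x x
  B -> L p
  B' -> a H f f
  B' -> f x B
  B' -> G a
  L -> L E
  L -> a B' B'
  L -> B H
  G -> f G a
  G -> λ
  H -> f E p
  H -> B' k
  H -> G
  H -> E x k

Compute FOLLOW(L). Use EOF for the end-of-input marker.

{ a, f, k, p, x }

In B -> L p: add FIRST(p) = { p }.
In L -> L E: add FIRST(E)\{λ} = { a, f, k, p, x }.
  Since E is nullable, also add FOLLOW(L) = { a, f, k, p, x }.
Union: FOLLOW(L) = { a, f, k, p, x }.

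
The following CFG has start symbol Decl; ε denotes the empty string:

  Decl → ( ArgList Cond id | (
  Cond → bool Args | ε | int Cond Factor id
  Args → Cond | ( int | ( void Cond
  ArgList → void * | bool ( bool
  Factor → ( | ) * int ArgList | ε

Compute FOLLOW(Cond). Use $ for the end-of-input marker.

{ (, ), id }

In Decl → ( ArgList Cond id: add FIRST(id) = { id }.
In Cond → int Cond Factor id: add FIRST(Factor id) = { (, ), id }.
In Args → Cond: Cond is at the end, add FOLLOW(Args) = { (, ), id }.
In Args → ( void Cond: Cond is at the end, add FOLLOW(Args) = { (, ), id }.
Union: FOLLOW(Cond) = { (, ), id }.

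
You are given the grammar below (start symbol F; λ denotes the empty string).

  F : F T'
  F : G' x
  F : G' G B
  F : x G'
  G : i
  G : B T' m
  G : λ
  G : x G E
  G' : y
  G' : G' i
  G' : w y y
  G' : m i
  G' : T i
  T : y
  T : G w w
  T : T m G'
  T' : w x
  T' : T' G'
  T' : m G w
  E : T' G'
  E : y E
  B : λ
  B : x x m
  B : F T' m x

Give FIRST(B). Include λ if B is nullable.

{ i, m, w, x, y, λ }

B : λ contributes λ.
B : x x m contributes {x}.
From B : F T' m x: add FIRST(F) = { i, m, w, x, y }.
Union: FIRST(B) = { i, m, w, x, y, λ }.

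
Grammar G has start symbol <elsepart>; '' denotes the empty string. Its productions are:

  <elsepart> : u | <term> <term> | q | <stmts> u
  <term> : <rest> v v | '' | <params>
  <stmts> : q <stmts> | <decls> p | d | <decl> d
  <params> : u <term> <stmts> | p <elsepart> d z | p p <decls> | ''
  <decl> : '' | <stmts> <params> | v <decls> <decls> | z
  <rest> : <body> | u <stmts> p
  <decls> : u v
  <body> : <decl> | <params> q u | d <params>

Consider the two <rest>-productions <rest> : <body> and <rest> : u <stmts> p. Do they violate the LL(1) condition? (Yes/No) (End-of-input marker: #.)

Yes

FIRST(<body>) = { d, p, q, u, v, z, '' } and FIRST(u <stmts> p) = { u }.
Both contain u, so the two alternatives are not disjoint — LL(1) conflict.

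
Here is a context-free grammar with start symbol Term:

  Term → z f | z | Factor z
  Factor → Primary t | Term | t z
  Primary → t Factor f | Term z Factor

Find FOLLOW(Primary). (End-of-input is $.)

In Factor → Primary t: add FIRST(t) = { t }.
Union: FOLLOW(Primary) = { t }.

{ t }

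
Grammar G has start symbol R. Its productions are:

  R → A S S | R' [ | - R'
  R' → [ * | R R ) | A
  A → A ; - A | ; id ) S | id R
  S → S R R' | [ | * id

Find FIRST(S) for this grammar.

From S → S R R': add FIRST(S) = { *, [ }.
S → [ contributes {[}.
S → * id contributes {*}.
Union: FIRST(S) = { *, [ }.

{ *, [ }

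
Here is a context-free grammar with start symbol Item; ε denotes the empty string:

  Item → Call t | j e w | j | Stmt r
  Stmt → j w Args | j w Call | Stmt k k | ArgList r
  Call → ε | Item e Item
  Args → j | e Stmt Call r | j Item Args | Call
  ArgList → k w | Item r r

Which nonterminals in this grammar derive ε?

Directly nullable (have an ε-production): Call.
Args → Call with every symbol nullable, so Args is nullable.
No other nonterminal has a production whose RHS symbols are all nullable.

{ Args, Call }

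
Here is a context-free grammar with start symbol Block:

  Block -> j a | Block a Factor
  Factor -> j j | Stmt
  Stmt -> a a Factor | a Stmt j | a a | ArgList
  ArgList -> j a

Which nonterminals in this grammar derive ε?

{ } (none)

No nonterminal has an empty production or an RHS whose symbols are all nullable.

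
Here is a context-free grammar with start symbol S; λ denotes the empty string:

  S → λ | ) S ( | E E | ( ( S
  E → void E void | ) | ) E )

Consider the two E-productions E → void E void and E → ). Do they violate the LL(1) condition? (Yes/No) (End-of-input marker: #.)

FIRST(void E void) = { void } and FIRST()) = { ) }.
The FIRST sets are disjoint and neither alternative is nullable — no conflict.

No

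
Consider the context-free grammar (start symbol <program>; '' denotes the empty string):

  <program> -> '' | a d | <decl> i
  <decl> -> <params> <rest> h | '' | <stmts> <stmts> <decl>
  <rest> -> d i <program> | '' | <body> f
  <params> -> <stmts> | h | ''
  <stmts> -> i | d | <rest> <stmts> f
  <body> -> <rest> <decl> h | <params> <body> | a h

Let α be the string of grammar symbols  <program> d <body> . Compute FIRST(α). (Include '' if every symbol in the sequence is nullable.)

Add FIRST(<program>)\{''} = { a, d, h, i }; <program> is nullable, continue.
d is a terminal; add {d} and stop.

{ a, d, h, i }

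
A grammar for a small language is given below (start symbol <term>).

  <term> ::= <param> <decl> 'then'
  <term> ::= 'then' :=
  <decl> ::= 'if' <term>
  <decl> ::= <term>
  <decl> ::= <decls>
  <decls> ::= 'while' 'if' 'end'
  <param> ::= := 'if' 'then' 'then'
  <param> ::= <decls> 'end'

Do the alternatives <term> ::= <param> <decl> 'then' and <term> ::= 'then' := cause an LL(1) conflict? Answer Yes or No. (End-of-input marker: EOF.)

FIRST(<param> <decl> 'then') = { 'while', := } and FIRST('then' :=) = { 'then' }.
The FIRST sets are disjoint and neither alternative is nullable — no conflict.

No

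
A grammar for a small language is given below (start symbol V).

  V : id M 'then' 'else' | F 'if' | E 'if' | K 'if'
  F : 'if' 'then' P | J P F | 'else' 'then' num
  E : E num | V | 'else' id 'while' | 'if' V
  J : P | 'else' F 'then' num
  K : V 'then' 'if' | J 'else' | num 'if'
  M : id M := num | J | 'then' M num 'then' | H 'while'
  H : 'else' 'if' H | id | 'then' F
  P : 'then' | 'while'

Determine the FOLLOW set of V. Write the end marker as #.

V is the start symbol, so # ∈ FOLLOW(V).
In E : V: V is at the end, add FOLLOW(E) = { 'if', num }.
In E : 'if' V: V is at the end, add FOLLOW(E) = { 'if', num }.
In K : V 'then' 'if': add FIRST('then' 'if') = { 'then' }.
Union: FOLLOW(V) = { #, 'if', 'then', num }.

{ #, 'if', 'then', num }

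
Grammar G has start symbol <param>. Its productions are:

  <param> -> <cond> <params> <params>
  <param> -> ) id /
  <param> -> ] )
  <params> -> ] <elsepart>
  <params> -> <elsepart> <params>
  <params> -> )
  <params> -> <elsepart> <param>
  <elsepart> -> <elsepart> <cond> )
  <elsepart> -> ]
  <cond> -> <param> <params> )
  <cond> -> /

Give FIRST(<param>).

From <param> -> <cond> <params> <params>: add FIRST(<cond>) = { ), /, ] }.
<param> -> ) id / contributes {)}.
<param> -> ] ) contributes {]}.
Union: FIRST(<param>) = { ), /, ] }.

{ ), /, ] }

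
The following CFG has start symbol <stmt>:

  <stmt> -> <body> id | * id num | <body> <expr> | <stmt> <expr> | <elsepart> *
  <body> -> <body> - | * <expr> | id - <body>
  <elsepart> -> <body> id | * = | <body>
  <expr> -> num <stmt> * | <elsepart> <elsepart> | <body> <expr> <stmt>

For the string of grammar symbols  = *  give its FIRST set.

{ = }

= is a terminal; add {=} and stop.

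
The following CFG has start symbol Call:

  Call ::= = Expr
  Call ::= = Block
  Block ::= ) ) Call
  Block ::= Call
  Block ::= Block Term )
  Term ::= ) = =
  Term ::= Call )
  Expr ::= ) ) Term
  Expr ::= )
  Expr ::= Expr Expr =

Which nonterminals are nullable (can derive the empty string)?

{ } (none)

No nonterminal has an empty production or an RHS whose symbols are all nullable.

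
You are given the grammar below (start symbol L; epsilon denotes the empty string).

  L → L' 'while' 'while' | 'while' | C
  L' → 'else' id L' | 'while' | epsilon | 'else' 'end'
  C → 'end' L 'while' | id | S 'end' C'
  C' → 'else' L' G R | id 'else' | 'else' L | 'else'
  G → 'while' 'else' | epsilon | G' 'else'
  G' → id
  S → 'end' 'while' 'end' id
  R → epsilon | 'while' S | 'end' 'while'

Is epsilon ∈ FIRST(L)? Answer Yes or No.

No

Nullable nonterminals: G, L', R.
No production of L has an RHS whose symbols are all nullable, so L is not nullable.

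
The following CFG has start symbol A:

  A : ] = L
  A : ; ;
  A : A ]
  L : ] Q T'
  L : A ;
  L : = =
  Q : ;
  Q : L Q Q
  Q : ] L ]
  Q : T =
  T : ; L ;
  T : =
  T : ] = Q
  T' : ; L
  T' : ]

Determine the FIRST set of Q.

Q : ; contributes {;}.
From Q : L Q Q: add FIRST(L) = { ;, =, ] }.
Q : ] L ] contributes {]}.
From Q : T =: add FIRST(T) = { ;, =, ] }.
Union: FIRST(Q) = { ;, =, ] }.

{ ;, =, ] }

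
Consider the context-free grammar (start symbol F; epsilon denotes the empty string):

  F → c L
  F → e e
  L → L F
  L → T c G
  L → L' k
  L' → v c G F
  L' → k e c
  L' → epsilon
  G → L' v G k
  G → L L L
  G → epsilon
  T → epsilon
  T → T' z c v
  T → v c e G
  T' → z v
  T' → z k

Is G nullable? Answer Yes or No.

G has an epsilon-production, so G ⇒ epsilon.

Yes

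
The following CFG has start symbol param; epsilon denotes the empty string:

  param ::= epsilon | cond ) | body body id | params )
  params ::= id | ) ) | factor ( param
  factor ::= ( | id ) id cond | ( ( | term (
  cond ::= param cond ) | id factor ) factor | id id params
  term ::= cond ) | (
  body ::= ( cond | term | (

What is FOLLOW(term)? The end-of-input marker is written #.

In factor ::= term (: add FIRST(() = { ( }.
In body ::= term: term is at the end, add FOLLOW(body) = { (, ), id }.
Union: FOLLOW(term) = { (, ), id }.

{ (, ), id }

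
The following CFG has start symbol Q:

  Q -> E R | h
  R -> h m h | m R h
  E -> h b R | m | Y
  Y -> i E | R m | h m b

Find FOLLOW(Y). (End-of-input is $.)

In E -> Y: Y is at the end, add FOLLOW(E) = { h, m }.
Union: FOLLOW(Y) = { h, m }.

{ h, m }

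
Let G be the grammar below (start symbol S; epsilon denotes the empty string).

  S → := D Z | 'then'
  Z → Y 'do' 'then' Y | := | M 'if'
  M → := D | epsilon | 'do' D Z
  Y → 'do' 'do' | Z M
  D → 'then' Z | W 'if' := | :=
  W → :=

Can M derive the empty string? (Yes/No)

M has an epsilon-production, so M ⇒ epsilon.

Yes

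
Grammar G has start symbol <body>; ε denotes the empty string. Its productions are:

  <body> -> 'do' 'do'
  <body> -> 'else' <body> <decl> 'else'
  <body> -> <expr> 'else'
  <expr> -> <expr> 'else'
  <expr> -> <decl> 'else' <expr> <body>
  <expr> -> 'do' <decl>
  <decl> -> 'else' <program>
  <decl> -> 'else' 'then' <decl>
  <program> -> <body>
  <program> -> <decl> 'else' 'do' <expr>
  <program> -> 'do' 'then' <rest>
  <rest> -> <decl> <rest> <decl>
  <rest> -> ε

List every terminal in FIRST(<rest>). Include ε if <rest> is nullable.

From <rest> -> <decl> <rest> <decl>: add FIRST(<decl>) = { 'else' }.
<rest> -> ε contributes ε.
Union: FIRST(<rest>) = { 'else', ε }.

{ 'else', ε }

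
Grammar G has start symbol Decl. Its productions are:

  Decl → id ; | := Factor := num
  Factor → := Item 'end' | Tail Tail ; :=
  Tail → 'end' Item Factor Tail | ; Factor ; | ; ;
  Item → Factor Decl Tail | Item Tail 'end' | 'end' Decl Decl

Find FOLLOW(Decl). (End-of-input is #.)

{ #, 'end', :=, ;, id }

Decl is the start symbol, so # ∈ FOLLOW(Decl).
In Item → Factor Decl Tail: add FIRST(Tail) = { 'end', ; }.
In Item → 'end' Decl Decl: add FIRST(Decl) = { :=, id }.
In Item → 'end' Decl Decl: Decl is at the end, add FOLLOW(Item) = { 'end', :=, ; }.
Union: FOLLOW(Decl) = { #, 'end', :=, ;, id }.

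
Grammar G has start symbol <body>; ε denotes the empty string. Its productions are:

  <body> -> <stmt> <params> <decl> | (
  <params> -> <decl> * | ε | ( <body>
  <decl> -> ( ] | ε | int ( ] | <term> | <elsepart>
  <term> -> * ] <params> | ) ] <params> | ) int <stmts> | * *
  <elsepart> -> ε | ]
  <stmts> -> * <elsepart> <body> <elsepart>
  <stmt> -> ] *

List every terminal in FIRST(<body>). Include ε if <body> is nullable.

{ (, ] }

From <body> -> <stmt> <params> <decl>: add FIRST(<stmt>) = { ] }.
<body> -> ( contributes {(}.
Union: FIRST(<body>) = { (, ] }.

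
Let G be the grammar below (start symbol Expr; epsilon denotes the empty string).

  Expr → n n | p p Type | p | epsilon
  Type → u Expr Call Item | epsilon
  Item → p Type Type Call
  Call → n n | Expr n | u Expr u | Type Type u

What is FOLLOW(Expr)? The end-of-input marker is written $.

Expr is the start symbol, so $ ∈ FOLLOW(Expr).
In Type → u Expr Call Item: add FIRST(Call Item) = { n, p, u }.
In Call → Expr n: add FIRST(n) = { n }.
In Call → u Expr u: add FIRST(u) = { u }.
Union: FOLLOW(Expr) = { $, n, p, u }.

{ $, n, p, u }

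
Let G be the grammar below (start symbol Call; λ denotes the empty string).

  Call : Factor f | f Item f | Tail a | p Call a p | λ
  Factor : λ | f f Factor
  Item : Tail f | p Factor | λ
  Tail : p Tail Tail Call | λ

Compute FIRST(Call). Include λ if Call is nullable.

{ a, f, p, λ }

From Call : Factor f: Factor nullable, take FIRST(Factor) ∪ {f} = { f }.
Call : f Item f contributes {f}.
From Call : Tail a: Tail nullable, take FIRST(Tail) ∪ {a} = { a, p }.
Call : p Call a p contributes {p}.
Call : λ contributes λ.
Union: FIRST(Call) = { a, f, p, λ }.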